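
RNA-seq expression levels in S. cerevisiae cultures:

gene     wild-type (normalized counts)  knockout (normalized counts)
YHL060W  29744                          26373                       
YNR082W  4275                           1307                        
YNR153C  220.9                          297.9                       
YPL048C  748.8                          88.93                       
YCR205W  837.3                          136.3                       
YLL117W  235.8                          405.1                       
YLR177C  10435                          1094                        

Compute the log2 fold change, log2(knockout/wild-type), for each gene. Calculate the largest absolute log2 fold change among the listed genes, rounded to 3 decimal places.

3.254

log2(26373/29744) = -0.174  (YHL060W)
log2(1307/4275) = -1.710  (YNR082W)
log2(297.9/220.9) = 0.431  (YNR153C)
log2(88.93/748.8) = -3.074  (YPL048C)
log2(136.3/837.3) = -2.619  (YCR205W)
log2(405.1/235.8) = 0.781  (YLL117W)
log2(1094/10435) = -3.254  (YLR177C)
The largest magnitude belongs to YLR177C.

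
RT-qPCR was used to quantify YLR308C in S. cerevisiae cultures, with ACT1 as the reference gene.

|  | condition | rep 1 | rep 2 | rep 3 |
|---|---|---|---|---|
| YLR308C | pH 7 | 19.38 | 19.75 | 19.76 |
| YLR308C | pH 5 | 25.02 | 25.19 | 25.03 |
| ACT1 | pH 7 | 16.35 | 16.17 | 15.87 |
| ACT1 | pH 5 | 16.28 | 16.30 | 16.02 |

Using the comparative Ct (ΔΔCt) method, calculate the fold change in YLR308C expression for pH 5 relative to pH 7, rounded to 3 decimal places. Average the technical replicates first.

0.024

Mean Ct: YLR308C pH 7 19.630; YLR308C pH 5 25.080; ACT1 pH 7 16.130; ACT1 pH 5 16.200
ΔCt(pH 7) = 19.630 − 16.130 = 3.500
ΔCt(pH 5) = 25.080 − 16.200 = 8.880
ΔΔCt = 8.880 − 3.500 = 5.380
Fold change = 2^(−5.380) = 0.0240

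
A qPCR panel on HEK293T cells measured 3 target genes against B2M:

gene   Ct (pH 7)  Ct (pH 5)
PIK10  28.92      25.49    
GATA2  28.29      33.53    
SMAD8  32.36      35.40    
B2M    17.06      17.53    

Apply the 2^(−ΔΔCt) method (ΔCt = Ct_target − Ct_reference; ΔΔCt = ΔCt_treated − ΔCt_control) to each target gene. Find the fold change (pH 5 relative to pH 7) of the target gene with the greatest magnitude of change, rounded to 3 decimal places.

PIK10: ΔΔCt = (25.49−17.53) − (28.92−17.06) = 7.96 − 11.86 = -3.90; fold change = 2^3.90 = 14.929
GATA2: ΔΔCt = (33.53−17.53) − (28.29−17.06) = 16.00 − 11.23 = 4.77; fold change = 2^-4.77 = 0.037
SMAD8: ΔΔCt = (35.40−17.53) − (32.36−17.06) = 17.87 − 15.30 = 2.57; fold change = 2^-2.57 = 0.168
GATA2 has the largest |ΔΔCt| = 4.77.

0.037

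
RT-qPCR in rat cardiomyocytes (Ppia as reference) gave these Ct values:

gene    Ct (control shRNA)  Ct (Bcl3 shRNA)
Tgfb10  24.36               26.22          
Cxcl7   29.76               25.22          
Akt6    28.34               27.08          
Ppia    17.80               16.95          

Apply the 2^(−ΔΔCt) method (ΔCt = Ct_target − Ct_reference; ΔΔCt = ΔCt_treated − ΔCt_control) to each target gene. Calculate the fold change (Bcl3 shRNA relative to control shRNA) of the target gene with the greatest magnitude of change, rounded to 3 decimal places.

12.906

Tgfb10: ΔΔCt = (26.22−16.95) − (24.36−17.80) = 9.27 − 6.56 = 2.71; fold change = 2^-2.71 = 0.153
Cxcl7: ΔΔCt = (25.22−16.95) − (29.76−17.80) = 8.27 − 11.96 = -3.69; fold change = 2^3.69 = 12.906
Akt6: ΔΔCt = (27.08−16.95) − (28.34−17.80) = 10.13 − 10.54 = -0.41; fold change = 2^0.41 = 1.329
Cxcl7 has the largest |ΔΔCt| = 3.69.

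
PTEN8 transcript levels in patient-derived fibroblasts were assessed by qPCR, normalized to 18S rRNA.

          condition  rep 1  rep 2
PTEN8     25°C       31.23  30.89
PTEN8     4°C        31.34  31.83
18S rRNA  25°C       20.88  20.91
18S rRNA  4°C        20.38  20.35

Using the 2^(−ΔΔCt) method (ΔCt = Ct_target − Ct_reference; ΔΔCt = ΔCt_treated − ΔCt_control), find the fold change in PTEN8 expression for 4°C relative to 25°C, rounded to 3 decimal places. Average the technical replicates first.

0.481

Mean Ct: PTEN8 25°C 31.060; PTEN8 4°C 31.585; 18S rRNA 25°C 20.895; 18S rRNA 4°C 20.365
ΔCt(25°C) = 31.060 − 20.895 = 10.165
ΔCt(4°C) = 31.585 − 20.365 = 11.220
ΔΔCt = 11.220 − 10.165 = 1.055
Fold change = 2^(−1.055) = 0.4813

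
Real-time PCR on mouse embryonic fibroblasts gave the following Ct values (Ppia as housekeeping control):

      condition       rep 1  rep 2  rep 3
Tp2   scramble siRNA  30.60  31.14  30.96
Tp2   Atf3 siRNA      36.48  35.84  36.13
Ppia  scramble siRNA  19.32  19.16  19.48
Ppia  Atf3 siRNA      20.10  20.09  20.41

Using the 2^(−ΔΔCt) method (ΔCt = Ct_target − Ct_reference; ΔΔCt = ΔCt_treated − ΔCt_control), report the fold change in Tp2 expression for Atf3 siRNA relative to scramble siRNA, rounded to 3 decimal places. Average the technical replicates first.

0.048

Mean Ct: Tp2 scramble siRNA 30.900; Tp2 Atf3 siRNA 36.150; Ppia scramble siRNA 19.320; Ppia Atf3 siRNA 20.200
ΔCt(scramble siRNA) = 30.900 − 19.320 = 11.580
ΔCt(Atf3 siRNA) = 36.150 − 20.200 = 15.950
ΔΔCt = 15.950 − 11.580 = 4.370
Fold change = 2^(−4.370) = 0.0484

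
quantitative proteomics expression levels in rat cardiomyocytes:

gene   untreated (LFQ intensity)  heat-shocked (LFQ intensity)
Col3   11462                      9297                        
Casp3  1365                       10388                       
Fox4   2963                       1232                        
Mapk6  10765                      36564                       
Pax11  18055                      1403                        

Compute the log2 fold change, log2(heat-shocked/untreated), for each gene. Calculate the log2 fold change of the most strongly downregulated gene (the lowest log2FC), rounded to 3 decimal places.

-3.686

log2(9297/11462) = -0.302  (Col3)
log2(10388/1365) = 2.928  (Casp3)
log2(1232/2963) = -1.266  (Fox4)
log2(36564/10765) = 1.764  (Mapk6)
log2(1403/18055) = -3.686  (Pax11)
Pax11 is most strongly downregulated.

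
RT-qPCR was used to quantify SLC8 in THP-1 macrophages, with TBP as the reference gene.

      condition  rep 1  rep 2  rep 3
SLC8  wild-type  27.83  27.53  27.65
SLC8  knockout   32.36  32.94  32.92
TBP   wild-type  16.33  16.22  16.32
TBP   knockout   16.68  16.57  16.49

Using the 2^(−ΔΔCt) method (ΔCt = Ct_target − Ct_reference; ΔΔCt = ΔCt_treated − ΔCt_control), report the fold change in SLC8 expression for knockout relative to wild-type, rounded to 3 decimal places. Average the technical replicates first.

Mean Ct: SLC8 wild-type 27.670; SLC8 knockout 32.740; TBP wild-type 16.290; TBP knockout 16.580
ΔCt(wild-type) = 27.670 − 16.290 = 11.380
ΔCt(knockout) = 32.740 − 16.580 = 16.160
ΔΔCt = 16.160 − 11.380 = 4.780
Fold change = 2^(−4.780) = 0.0364

0.036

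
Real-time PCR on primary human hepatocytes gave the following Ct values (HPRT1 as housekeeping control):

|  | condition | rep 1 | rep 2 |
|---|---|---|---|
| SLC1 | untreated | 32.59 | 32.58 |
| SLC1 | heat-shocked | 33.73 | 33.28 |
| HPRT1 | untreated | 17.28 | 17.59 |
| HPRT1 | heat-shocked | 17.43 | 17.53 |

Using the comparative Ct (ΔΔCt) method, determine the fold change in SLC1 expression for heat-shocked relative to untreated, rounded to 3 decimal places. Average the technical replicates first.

0.545

Mean Ct: SLC1 untreated 32.585; SLC1 heat-shocked 33.505; HPRT1 untreated 17.435; HPRT1 heat-shocked 17.480
ΔCt(untreated) = 32.585 − 17.435 = 15.150
ΔCt(heat-shocked) = 33.505 − 17.480 = 16.025
ΔΔCt = 16.025 − 15.150 = 0.875
Fold change = 2^(−0.875) = 0.5453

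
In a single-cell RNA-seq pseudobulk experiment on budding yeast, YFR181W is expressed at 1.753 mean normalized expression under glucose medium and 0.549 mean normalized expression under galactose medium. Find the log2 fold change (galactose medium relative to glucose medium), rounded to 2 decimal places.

-1.67

Fold change = 0.549 / 1.753 = 0.3132
log2(0.3132) = -1.675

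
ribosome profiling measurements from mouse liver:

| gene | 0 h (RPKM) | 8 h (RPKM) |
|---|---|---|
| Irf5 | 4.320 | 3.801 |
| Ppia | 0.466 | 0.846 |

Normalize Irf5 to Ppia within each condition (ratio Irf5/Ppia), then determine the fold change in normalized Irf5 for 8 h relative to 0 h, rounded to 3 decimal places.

0.485

Irf5/Ppia (0 h) = 4.320 / 0.466 = 9.2704
Irf5/Ppia (8 h) = 3.801 / 0.846 = 4.4929
Fold change = 4.4929 / 9.2704 = 0.4847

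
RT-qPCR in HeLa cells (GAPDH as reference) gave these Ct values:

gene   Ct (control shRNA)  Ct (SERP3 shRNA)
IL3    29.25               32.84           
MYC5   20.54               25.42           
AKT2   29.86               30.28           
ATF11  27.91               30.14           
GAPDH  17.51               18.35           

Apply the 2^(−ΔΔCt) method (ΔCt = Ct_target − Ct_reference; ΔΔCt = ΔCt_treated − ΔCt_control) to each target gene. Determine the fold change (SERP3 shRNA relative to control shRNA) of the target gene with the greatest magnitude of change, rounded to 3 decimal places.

IL3: ΔΔCt = (32.84−18.35) − (29.25−17.51) = 14.49 − 11.74 = 2.75; fold change = 2^-2.75 = 0.149
MYC5: ΔΔCt = (25.42−18.35) − (20.54−17.51) = 7.07 − 3.03 = 4.04; fold change = 2^-4.04 = 0.061
AKT2: ΔΔCt = (30.28−18.35) − (29.86−17.51) = 11.93 − 12.35 = -0.42; fold change = 2^0.42 = 1.338
ATF11: ΔΔCt = (30.14−18.35) − (27.91−17.51) = 11.79 − 10.40 = 1.39; fold change = 2^-1.39 = 0.382
MYC5 has the largest |ΔΔCt| = 4.04.

0.061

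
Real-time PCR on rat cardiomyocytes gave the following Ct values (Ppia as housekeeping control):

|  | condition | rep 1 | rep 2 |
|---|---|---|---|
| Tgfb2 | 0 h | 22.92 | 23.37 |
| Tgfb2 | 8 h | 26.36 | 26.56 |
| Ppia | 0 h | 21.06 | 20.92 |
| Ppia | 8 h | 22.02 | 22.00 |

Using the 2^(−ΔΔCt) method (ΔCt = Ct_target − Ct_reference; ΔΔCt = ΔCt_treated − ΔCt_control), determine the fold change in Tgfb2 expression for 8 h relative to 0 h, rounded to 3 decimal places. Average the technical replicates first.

0.204

Mean Ct: Tgfb2 0 h 23.145; Tgfb2 8 h 26.460; Ppia 0 h 20.990; Ppia 8 h 22.010
ΔCt(0 h) = 23.145 − 20.990 = 2.155
ΔCt(8 h) = 26.460 − 22.010 = 4.450
ΔΔCt = 4.450 − 2.155 = 2.295
Fold change = 2^(−2.295) = 0.2038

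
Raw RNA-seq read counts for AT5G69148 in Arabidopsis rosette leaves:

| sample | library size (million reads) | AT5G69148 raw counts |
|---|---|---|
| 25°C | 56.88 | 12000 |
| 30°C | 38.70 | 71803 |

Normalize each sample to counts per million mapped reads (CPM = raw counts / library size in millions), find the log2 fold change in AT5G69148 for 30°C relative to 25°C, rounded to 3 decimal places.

3.137

CPM(25°C) = 12000 / 56.88 = 210.9705
CPM(30°C) = 71803 / 38.70 = 1855.3747
Fold change = 1855.3747 / 210.9705 = 8.79448
log2(8.79448) = 3.1366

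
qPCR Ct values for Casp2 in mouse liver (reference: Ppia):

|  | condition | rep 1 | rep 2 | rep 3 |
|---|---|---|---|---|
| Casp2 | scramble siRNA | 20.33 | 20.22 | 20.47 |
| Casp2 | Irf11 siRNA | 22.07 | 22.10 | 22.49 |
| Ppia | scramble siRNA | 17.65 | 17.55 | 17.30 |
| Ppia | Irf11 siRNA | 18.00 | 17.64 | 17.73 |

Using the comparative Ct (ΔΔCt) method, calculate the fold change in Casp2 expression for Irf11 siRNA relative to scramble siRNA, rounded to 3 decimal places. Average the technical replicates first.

Mean Ct: Casp2 scramble siRNA 20.340; Casp2 Irf11 siRNA 22.220; Ppia scramble siRNA 17.500; Ppia Irf11 siRNA 17.790
ΔCt(scramble siRNA) = 20.340 − 17.500 = 2.840
ΔCt(Irf11 siRNA) = 22.220 − 17.790 = 4.430
ΔΔCt = 4.430 − 2.840 = 1.590
Fold change = 2^(−1.590) = 0.3322

0.332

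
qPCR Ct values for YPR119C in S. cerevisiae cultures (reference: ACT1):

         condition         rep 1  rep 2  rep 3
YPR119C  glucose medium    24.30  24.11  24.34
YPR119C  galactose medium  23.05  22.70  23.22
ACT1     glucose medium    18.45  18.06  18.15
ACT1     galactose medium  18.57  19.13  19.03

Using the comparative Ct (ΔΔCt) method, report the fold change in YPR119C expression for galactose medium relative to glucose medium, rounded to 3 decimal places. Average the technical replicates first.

Mean Ct: YPR119C glucose medium 24.250; YPR119C galactose medium 22.990; ACT1 glucose medium 18.220; ACT1 galactose medium 18.910
ΔCt(glucose medium) = 24.250 − 18.220 = 6.030
ΔCt(galactose medium) = 22.990 − 18.910 = 4.080
ΔΔCt = 4.080 − 6.030 = -1.950
Fold change = 2^(−(-1.950)) = 2^1.950 = 3.8637

3.864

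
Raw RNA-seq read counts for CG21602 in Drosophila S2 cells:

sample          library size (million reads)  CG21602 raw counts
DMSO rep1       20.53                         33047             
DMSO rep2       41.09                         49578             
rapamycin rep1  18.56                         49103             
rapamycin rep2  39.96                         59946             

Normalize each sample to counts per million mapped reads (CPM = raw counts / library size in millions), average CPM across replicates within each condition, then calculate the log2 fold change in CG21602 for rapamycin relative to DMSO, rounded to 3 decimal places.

CPM(DMSO rep1) = 33047 / 20.53 = 1609.6931
CPM(DMSO rep2) = 49578 / 41.09 = 1206.5709
CPM(rapamycin rep1) = 49103 / 18.56 = 2645.6358
CPM(rapamycin rep2) = 59946 / 39.96 = 1500.1502
mean CPM(DMSO) = 1408.1320; mean CPM(rapamycin) = 2072.8930
Fold change = 2072.8930 / 1408.1320 = 1.47209
log2(1.47209) = 0.5579

0.558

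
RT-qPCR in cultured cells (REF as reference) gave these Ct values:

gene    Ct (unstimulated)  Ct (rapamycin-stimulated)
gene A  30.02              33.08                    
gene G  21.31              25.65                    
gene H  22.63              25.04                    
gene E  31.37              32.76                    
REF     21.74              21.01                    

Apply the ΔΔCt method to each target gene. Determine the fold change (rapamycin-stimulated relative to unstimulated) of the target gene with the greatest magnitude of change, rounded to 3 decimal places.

gene A: ΔΔCt = (33.08−21.01) − (30.02−21.74) = 12.07 − 8.28 = 3.79; fold change = 2^-3.79 = 0.072
gene G: ΔΔCt = (25.65−21.01) − (21.31−21.74) = 4.64 − (-0.43) = 5.07; fold change = 2^-5.07 = 0.030
gene H: ΔΔCt = (25.04−21.01) − (22.63−21.74) = 4.03 − 0.89 = 3.14; fold change = 2^-3.14 = 0.113
gene E: ΔΔCt = (32.76−21.01) − (31.37−21.74) = 11.75 − 9.63 = 2.12; fold change = 2^-2.12 = 0.230
gene G has the largest |ΔΔCt| = 5.07.

0.030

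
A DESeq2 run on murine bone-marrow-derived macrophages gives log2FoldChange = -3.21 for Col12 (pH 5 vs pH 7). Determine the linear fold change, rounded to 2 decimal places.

0.11

Fold change = 2^(-3.21) = 0.108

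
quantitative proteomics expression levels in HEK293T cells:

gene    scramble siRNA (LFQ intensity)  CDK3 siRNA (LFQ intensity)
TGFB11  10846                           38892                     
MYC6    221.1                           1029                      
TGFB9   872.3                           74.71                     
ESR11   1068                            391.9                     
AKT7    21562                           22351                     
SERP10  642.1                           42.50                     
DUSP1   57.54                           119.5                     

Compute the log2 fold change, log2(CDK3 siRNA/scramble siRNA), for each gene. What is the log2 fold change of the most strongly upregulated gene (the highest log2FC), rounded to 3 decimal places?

2.218

log2(38892/10846) = 1.842  (TGFB11)
log2(1029/221.1) = 2.218  (MYC6)
log2(74.71/872.3) = -3.545  (TGFB9)
log2(391.9/1068) = -1.446  (ESR11)
log2(22351/21562) = 0.052  (AKT7)
log2(42.50/642.1) = -3.917  (SERP10)
log2(119.5/57.54) = 1.054  (DUSP1)
MYC6 is most strongly upregulated.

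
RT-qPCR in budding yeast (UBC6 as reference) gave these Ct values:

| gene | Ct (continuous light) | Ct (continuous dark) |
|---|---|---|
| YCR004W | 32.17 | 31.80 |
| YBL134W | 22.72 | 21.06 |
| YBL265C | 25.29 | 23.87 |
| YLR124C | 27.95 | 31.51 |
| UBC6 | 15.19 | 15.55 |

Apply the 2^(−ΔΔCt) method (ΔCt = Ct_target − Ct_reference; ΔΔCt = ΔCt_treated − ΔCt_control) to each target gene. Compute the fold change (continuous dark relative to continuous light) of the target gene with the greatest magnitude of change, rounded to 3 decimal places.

0.109

YCR004W: ΔΔCt = (31.80−15.55) − (32.17−15.19) = 16.25 − 16.98 = -0.73; fold change = 2^0.73 = 1.659
YBL134W: ΔΔCt = (21.06−15.55) − (22.72−15.19) = 5.51 − 7.53 = -2.02; fold change = 2^2.02 = 4.056
YBL265C: ΔΔCt = (23.87−15.55) − (25.29−15.19) = 8.32 − 10.10 = -1.78; fold change = 2^1.78 = 3.434
YLR124C: ΔΔCt = (31.51−15.55) − (27.95−15.19) = 15.96 − 12.76 = 3.20; fold change = 2^-3.20 = 0.109
YLR124C has the largest |ΔΔCt| = 3.20.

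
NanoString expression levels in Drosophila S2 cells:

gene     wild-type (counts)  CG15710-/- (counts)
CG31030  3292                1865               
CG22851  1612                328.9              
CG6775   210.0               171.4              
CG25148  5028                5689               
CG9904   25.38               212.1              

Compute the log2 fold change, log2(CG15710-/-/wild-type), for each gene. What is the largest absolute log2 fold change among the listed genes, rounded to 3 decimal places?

log2(1865/3292) = -0.820  (CG31030)
log2(328.9/1612) = -2.293  (CG22851)
log2(171.4/210.0) = -0.293  (CG6775)
log2(5689/5028) = 0.178  (CG25148)
log2(212.1/25.38) = 3.063  (CG9904)
The largest magnitude belongs to CG9904.

3.063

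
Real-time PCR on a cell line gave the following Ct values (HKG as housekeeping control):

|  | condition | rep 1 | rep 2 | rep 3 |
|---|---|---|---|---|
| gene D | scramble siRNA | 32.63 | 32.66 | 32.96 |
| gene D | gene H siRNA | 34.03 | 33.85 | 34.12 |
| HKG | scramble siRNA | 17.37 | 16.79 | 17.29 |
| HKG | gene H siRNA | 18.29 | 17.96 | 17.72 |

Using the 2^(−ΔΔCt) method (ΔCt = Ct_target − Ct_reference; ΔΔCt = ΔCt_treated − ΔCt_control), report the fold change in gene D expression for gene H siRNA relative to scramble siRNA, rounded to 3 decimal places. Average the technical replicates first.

Mean Ct: gene D scramble siRNA 32.750; gene D gene H siRNA 34.000; HKG scramble siRNA 17.150; HKG gene H siRNA 17.990
ΔCt(scramble siRNA) = 32.750 − 17.150 = 15.600
ΔCt(gene H siRNA) = 34.000 − 17.990 = 16.010
ΔΔCt = 16.010 − 15.600 = 0.410
Fold change = 2^(−0.410) = 0.7526

0.753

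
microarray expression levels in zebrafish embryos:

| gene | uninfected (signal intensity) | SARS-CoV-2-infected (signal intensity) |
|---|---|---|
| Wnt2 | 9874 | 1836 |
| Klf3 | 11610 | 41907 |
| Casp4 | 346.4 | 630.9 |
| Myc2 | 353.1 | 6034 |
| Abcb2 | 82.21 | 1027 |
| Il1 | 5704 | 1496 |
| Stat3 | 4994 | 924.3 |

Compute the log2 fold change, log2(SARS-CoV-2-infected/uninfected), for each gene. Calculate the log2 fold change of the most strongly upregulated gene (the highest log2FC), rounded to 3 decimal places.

log2(1836/9874) = -2.427  (Wnt2)
log2(41907/11610) = 1.852  (Klf3)
log2(630.9/346.4) = 0.865  (Casp4)
log2(6034/353.1) = 4.095  (Myc2)
log2(1027/82.21) = 3.643  (Abcb2)
log2(1496/5704) = -1.931  (Il1)
log2(924.3/4994) = -2.434  (Stat3)
Myc2 is most strongly upregulated.

4.095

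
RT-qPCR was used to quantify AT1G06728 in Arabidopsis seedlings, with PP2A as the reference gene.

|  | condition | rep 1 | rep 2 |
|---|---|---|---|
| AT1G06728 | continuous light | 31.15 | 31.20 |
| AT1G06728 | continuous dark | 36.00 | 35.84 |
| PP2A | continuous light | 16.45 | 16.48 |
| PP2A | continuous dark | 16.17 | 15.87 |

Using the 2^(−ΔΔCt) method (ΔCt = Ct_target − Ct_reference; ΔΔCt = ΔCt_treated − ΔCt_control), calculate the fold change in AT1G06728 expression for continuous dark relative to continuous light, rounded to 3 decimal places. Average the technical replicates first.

Mean Ct: AT1G06728 continuous light 31.175; AT1G06728 continuous dark 35.920; PP2A continuous light 16.465; PP2A continuous dark 16.020
ΔCt(continuous light) = 31.175 − 16.465 = 14.710
ΔCt(continuous dark) = 35.920 − 16.020 = 19.900
ΔΔCt = 19.900 − 14.710 = 5.190
Fold change = 2^(−5.190) = 0.0274

0.027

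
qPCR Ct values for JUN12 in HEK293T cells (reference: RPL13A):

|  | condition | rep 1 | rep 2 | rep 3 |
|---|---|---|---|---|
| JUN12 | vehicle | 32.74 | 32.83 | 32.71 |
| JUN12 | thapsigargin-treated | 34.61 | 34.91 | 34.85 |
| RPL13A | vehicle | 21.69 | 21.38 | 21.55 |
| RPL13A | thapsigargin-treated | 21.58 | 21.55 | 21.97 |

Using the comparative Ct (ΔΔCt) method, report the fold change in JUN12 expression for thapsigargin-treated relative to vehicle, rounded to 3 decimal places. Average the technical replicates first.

Mean Ct: JUN12 vehicle 32.760; JUN12 thapsigargin-treated 34.790; RPL13A vehicle 21.540; RPL13A thapsigargin-treated 21.700
ΔCt(vehicle) = 32.760 − 21.540 = 11.220
ΔCt(thapsigargin-treated) = 34.790 − 21.700 = 13.090
ΔΔCt = 13.090 − 11.220 = 1.870
Fold change = 2^(−1.870) = 0.2736

0.274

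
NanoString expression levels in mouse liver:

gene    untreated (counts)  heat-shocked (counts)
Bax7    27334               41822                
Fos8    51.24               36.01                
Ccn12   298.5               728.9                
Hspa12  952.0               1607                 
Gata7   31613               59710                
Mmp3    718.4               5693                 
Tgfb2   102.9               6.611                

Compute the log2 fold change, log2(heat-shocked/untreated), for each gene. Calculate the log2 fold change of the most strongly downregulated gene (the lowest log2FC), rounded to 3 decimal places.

log2(41822/27334) = 0.614  (Bax7)
log2(36.01/51.24) = -0.509  (Fos8)
log2(728.9/298.5) = 1.288  (Ccn12)
log2(1607/952.0) = 0.755  (Hspa12)
log2(59710/31613) = 0.917  (Gata7)
log2(5693/718.4) = 2.986  (Mmp3)
log2(6.611/102.9) = -3.960  (Tgfb2)
Tgfb2 is most strongly downregulated.

-3.960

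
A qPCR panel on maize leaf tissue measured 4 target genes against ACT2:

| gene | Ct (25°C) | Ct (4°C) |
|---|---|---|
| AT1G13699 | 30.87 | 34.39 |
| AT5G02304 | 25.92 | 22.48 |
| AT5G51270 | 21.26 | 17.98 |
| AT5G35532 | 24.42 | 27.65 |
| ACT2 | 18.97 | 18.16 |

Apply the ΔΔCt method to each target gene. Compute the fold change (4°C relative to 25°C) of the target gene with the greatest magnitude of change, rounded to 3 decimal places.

AT1G13699: ΔΔCt = (34.39−18.16) − (30.87−18.97) = 16.23 − 11.90 = 4.33; fold change = 2^-4.33 = 0.050
AT5G02304: ΔΔCt = (22.48−18.16) − (25.92−18.97) = 4.32 − 6.95 = -2.63; fold change = 2^2.63 = 6.190
AT5G51270: ΔΔCt = (17.98−18.16) − (21.26−18.97) = -0.18 − 2.29 = -2.47; fold change = 2^2.47 = 5.540
AT5G35532: ΔΔCt = (27.65−18.16) − (24.42−18.97) = 9.49 − 5.45 = 4.04; fold change = 2^-4.04 = 0.061
AT1G13699 has the largest |ΔΔCt| = 4.33.

0.050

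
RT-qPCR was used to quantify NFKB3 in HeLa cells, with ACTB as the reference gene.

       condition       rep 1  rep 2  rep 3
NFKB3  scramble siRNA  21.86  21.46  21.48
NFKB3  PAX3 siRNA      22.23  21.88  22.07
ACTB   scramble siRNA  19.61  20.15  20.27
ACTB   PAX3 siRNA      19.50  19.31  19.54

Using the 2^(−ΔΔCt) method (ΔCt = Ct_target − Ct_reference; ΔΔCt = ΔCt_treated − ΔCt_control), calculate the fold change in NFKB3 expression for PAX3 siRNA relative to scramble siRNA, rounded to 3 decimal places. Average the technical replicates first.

Mean Ct: NFKB3 scramble siRNA 21.600; NFKB3 PAX3 siRNA 22.060; ACTB scramble siRNA 20.010; ACTB PAX3 siRNA 19.450
ΔCt(scramble siRNA) = 21.600 − 20.010 = 1.590
ΔCt(PAX3 siRNA) = 22.060 − 19.450 = 2.610
ΔΔCt = 2.610 − 1.590 = 1.020
Fold change = 2^(−1.020) = 0.4931

0.493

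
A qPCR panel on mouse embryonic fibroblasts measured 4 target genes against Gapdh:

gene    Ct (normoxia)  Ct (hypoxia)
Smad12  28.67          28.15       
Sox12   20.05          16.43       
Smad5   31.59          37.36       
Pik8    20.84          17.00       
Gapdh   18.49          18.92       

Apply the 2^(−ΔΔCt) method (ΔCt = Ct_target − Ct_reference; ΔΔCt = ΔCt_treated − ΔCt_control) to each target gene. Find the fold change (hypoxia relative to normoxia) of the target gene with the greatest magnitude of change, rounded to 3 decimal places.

0.025

Smad12: ΔΔCt = (28.15−18.92) − (28.67−18.49) = 9.23 − 10.18 = -0.95; fold change = 2^0.95 = 1.932
Sox12: ΔΔCt = (16.43−18.92) − (20.05−18.49) = -2.49 − 1.56 = -4.05; fold change = 2^4.05 = 16.564
Smad5: ΔΔCt = (37.36−18.92) − (31.59−18.49) = 18.44 − 13.10 = 5.34; fold change = 2^-5.34 = 0.025
Pik8: ΔΔCt = (17.00−18.92) − (20.84−18.49) = -1.92 − 2.35 = -4.27; fold change = 2^4.27 = 19.293
Smad5 has the largest |ΔΔCt| = 5.34.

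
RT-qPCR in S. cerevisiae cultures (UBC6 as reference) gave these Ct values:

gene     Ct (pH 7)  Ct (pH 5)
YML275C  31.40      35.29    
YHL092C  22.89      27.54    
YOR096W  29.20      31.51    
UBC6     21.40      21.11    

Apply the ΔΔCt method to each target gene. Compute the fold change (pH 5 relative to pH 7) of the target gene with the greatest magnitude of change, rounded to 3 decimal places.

0.033

YML275C: ΔΔCt = (35.29−21.11) − (31.40−21.40) = 14.18 − 10.00 = 4.18; fold change = 2^-4.18 = 0.055
YHL092C: ΔΔCt = (27.54−21.11) − (22.89−21.40) = 6.43 − 1.49 = 4.94; fold change = 2^-4.94 = 0.033
YOR096W: ΔΔCt = (31.51−21.11) − (29.20−21.40) = 10.40 − 7.80 = 2.60; fold change = 2^-2.60 = 0.165
YHL092C has the largest |ΔΔCt| = 4.94.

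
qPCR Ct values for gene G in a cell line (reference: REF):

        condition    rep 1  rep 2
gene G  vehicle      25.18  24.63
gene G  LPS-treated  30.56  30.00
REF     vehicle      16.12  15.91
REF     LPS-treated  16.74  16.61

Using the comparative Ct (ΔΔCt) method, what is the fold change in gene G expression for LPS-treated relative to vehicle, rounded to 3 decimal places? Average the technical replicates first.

Mean Ct: gene G vehicle 24.905; gene G LPS-treated 30.280; REF vehicle 16.015; REF LPS-treated 16.675
ΔCt(vehicle) = 24.905 − 16.015 = 8.890
ΔCt(LPS-treated) = 30.280 − 16.675 = 13.605
ΔΔCt = 13.605 − 8.890 = 4.715
Fold change = 2^(−4.715) = 0.0381

0.038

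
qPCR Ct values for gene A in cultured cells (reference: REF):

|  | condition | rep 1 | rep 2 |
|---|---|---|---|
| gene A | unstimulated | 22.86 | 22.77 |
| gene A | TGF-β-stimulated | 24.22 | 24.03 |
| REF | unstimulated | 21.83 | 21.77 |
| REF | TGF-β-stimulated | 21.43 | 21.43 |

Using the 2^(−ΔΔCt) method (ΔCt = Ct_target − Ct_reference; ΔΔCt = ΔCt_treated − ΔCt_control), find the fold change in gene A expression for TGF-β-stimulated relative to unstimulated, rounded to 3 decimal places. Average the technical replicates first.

Mean Ct: gene A unstimulated 22.815; gene A TGF-β-stimulated 24.125; REF unstimulated 21.800; REF TGF-β-stimulated 21.430
ΔCt(unstimulated) = 22.815 − 21.800 = 1.015
ΔCt(TGF-β-stimulated) = 24.125 − 21.430 = 2.695
ΔΔCt = 2.695 − 1.015 = 1.680
Fold change = 2^(−1.680) = 0.3121

0.312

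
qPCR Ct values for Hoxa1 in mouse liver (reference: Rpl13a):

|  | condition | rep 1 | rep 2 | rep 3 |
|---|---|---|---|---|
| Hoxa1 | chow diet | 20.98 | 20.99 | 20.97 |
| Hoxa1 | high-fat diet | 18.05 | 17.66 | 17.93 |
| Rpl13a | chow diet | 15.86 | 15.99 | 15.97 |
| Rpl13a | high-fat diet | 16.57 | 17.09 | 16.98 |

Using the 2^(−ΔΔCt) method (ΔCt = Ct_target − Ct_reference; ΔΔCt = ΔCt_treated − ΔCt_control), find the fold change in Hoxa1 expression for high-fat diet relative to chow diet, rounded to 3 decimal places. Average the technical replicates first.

16.450

Mean Ct: Hoxa1 chow diet 20.980; Hoxa1 high-fat diet 17.880; Rpl13a chow diet 15.940; Rpl13a high-fat diet 16.880
ΔCt(chow diet) = 20.980 − 15.940 = 5.040
ΔCt(high-fat diet) = 17.880 − 16.880 = 1.000
ΔΔCt = 1.000 − 5.040 = -4.040
Fold change = 2^(−(-4.040)) = 2^4.040 = 16.4498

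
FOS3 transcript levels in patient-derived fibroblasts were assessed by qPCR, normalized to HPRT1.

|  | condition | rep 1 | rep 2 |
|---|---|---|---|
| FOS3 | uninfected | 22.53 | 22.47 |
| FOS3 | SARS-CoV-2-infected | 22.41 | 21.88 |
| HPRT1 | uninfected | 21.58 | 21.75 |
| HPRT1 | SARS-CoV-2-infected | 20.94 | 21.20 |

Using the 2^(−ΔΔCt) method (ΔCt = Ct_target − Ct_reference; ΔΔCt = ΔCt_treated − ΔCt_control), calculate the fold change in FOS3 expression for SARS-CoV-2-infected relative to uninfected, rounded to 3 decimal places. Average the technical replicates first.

0.847

Mean Ct: FOS3 uninfected 22.500; FOS3 SARS-CoV-2-infected 22.145; HPRT1 uninfected 21.665; HPRT1 SARS-CoV-2-infected 21.070
ΔCt(uninfected) = 22.500 − 21.665 = 0.835
ΔCt(SARS-CoV-2-infected) = 22.145 − 21.070 = 1.075
ΔΔCt = 1.075 − 0.835 = 0.240
Fold change = 2^(−0.240) = 0.8467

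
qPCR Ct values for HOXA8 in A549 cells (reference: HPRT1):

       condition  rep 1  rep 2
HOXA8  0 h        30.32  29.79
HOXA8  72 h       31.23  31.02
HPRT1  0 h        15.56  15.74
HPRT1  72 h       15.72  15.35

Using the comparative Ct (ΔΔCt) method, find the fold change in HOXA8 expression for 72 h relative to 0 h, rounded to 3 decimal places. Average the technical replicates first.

0.440

Mean Ct: HOXA8 0 h 30.055; HOXA8 72 h 31.125; HPRT1 0 h 15.650; HPRT1 72 h 15.535
ΔCt(0 h) = 30.055 − 15.650 = 14.405
ΔCt(72 h) = 31.125 − 15.535 = 15.590
ΔΔCt = 15.590 − 14.405 = 1.185
Fold change = 2^(−1.185) = 0.4398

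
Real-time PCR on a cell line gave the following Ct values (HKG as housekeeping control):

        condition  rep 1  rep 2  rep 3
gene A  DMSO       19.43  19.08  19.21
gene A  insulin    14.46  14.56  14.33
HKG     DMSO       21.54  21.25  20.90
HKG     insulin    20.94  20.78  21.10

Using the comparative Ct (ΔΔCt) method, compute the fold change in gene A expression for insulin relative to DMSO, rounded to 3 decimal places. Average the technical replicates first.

22.627

Mean Ct: gene A DMSO 19.240; gene A insulin 14.450; HKG DMSO 21.230; HKG insulin 20.940
ΔCt(DMSO) = 19.240 − 21.230 = -1.990
ΔCt(insulin) = 14.450 − 20.940 = -6.490
ΔΔCt = -6.490 − (-1.990) = -4.500
Fold change = 2^(−(-4.500)) = 2^4.500 = 22.6274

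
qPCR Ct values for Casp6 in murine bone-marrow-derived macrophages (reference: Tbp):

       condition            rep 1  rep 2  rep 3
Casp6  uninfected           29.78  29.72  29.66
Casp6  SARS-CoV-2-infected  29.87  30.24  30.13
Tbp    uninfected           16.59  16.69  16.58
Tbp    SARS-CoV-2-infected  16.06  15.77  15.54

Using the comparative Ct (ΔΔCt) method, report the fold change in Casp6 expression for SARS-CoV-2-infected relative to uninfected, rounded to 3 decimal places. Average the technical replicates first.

Mean Ct: Casp6 uninfected 29.720; Casp6 SARS-CoV-2-infected 30.080; Tbp uninfected 16.620; Tbp SARS-CoV-2-infected 15.790
ΔCt(uninfected) = 29.720 − 16.620 = 13.100
ΔCt(SARS-CoV-2-infected) = 30.080 − 15.790 = 14.290
ΔΔCt = 14.290 − 13.100 = 1.190
Fold change = 2^(−1.190) = 0.4383

0.438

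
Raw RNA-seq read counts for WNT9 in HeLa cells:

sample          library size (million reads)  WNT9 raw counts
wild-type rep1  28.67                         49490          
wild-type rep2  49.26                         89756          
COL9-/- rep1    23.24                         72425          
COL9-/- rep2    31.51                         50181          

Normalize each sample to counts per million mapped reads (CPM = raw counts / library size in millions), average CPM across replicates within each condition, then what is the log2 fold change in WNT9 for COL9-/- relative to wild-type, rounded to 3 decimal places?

0.408

CPM(wild-type rep1) = 49490 / 28.67 = 1726.1946
CPM(wild-type rep2) = 89756 / 49.26 = 1822.0869
CPM(COL9-/- rep1) = 72425 / 23.24 = 3116.3941
CPM(COL9-/- rep2) = 50181 / 31.51 = 1592.5421
mean CPM(wild-type) = 1774.1408; mean CPM(COL9-/-) = 2354.4681
Fold change = 2354.4681 / 1774.1408 = 1.32710
log2(1.32710) = 0.4083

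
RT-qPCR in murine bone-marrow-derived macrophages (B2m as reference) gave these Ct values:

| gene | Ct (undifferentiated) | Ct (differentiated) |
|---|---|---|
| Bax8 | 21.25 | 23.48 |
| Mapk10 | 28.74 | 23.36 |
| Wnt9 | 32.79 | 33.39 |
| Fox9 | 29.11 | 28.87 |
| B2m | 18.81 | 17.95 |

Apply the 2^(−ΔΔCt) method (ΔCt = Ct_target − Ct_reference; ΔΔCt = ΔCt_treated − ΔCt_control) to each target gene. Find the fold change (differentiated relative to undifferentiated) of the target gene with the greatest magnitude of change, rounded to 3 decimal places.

22.943

Bax8: ΔΔCt = (23.48−17.95) − (21.25−18.81) = 5.53 − 2.44 = 3.09; fold change = 2^-3.09 = 0.117
Mapk10: ΔΔCt = (23.36−17.95) − (28.74−18.81) = 5.41 − 9.93 = -4.52; fold change = 2^4.52 = 22.943
Wnt9: ΔΔCt = (33.39−17.95) − (32.79−18.81) = 15.44 − 13.98 = 1.46; fold change = 2^-1.46 = 0.363
Fox9: ΔΔCt = (28.87−17.95) − (29.11−18.81) = 10.92 − 10.30 = 0.62; fold change = 2^-0.62 = 0.651
Mapk10 has the largest |ΔΔCt| = 4.52.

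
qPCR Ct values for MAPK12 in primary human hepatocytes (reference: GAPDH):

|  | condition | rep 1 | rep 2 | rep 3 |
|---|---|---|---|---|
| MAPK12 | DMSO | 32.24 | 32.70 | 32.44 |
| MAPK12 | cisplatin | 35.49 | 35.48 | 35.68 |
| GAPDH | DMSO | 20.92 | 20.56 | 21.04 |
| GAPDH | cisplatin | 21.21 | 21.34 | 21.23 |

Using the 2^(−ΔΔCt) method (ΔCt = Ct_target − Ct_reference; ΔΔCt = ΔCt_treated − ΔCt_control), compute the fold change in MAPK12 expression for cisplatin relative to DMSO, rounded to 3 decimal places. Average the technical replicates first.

Mean Ct: MAPK12 DMSO 32.460; MAPK12 cisplatin 35.550; GAPDH DMSO 20.840; GAPDH cisplatin 21.260
ΔCt(DMSO) = 32.460 − 20.840 = 11.620
ΔCt(cisplatin) = 35.550 − 21.260 = 14.290
ΔΔCt = 14.290 − 11.620 = 2.670
Fold change = 2^(−2.670) = 0.1571

0.157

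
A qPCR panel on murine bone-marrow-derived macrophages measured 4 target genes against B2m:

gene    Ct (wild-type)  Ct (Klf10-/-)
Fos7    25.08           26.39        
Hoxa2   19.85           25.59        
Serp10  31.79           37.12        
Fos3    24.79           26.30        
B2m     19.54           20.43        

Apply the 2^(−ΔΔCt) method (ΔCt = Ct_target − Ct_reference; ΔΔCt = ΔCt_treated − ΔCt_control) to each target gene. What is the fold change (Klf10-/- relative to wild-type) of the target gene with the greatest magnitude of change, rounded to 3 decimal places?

0.035

Fos7: ΔΔCt = (26.39−20.43) − (25.08−19.54) = 5.96 − 5.54 = 0.42; fold change = 2^-0.42 = 0.747
Hoxa2: ΔΔCt = (25.59−20.43) − (19.85−19.54) = 5.16 − 0.31 = 4.85; fold change = 2^-4.85 = 0.035
Serp10: ΔΔCt = (37.12−20.43) − (31.79−19.54) = 16.69 − 12.25 = 4.44; fold change = 2^-4.44 = 0.046
Fos3: ΔΔCt = (26.30−20.43) − (24.79−19.54) = 5.87 − 5.25 = 0.62; fold change = 2^-0.62 = 0.651
Hoxa2 has the largest |ΔΔCt| = 4.85.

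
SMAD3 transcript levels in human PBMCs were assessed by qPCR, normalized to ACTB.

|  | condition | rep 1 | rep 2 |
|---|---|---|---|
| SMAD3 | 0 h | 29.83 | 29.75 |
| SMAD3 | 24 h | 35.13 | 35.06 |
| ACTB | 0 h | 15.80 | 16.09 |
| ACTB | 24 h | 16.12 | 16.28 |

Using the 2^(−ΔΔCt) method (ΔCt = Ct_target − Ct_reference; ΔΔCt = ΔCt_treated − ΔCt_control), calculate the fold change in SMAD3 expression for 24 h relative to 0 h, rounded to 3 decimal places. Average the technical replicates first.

Mean Ct: SMAD3 0 h 29.790; SMAD3 24 h 35.095; ACTB 0 h 15.945; ACTB 24 h 16.200
ΔCt(0 h) = 29.790 − 15.945 = 13.845
ΔCt(24 h) = 35.095 − 16.200 = 18.895
ΔΔCt = 18.895 − 13.845 = 5.050
Fold change = 2^(−5.050) = 0.0302

0.030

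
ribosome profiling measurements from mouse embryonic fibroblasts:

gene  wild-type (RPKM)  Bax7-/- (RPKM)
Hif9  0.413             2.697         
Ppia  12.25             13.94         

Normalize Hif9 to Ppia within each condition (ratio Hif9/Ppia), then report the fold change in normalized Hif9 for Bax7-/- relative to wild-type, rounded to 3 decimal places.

5.739

Hif9/Ppia (wild-type) = 0.413 / 12.25 = 0.033714
Hif9/Ppia (Bax7-/-) = 2.697 / 13.94 = 0.19347
Fold change = 0.19347 / 0.033714 = 5.7386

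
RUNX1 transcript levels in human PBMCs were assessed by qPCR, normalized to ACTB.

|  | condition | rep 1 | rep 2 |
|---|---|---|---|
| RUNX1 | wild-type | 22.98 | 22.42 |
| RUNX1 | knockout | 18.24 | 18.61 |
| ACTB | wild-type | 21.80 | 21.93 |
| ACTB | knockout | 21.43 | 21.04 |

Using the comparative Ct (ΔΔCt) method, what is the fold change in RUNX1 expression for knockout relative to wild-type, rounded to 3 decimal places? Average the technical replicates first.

12.510

Mean Ct: RUNX1 wild-type 22.700; RUNX1 knockout 18.425; ACTB wild-type 21.865; ACTB knockout 21.235
ΔCt(wild-type) = 22.700 − 21.865 = 0.835
ΔCt(knockout) = 18.425 − 21.235 = -2.810
ΔΔCt = -2.810 − 0.835 = -3.645
Fold change = 2^(−(-3.645)) = 2^3.645 = 12.5099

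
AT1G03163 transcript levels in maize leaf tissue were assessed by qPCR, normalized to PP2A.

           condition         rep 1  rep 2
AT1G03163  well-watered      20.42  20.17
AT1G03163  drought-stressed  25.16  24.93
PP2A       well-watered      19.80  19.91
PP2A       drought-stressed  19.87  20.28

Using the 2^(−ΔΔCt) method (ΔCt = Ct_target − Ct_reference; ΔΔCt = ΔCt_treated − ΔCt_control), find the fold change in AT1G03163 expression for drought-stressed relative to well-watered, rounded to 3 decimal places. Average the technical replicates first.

Mean Ct: AT1G03163 well-watered 20.295; AT1G03163 drought-stressed 25.045; PP2A well-watered 19.855; PP2A drought-stressed 20.075
ΔCt(well-watered) = 20.295 − 19.855 = 0.440
ΔCt(drought-stressed) = 25.045 − 20.075 = 4.970
ΔΔCt = 4.970 − 0.440 = 4.530
Fold change = 2^(−4.530) = 0.0433

0.043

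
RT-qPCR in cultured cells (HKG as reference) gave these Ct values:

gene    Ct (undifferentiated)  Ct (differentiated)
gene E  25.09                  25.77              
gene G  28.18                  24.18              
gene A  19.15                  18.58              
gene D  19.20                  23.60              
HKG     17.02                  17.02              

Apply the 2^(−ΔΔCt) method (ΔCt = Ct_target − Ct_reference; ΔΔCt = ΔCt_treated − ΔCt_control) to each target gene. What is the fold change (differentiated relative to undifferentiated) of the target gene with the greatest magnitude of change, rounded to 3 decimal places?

gene E: ΔΔCt = (25.77−17.02) − (25.09−17.02) = 8.75 − 8.07 = 0.68; fold change = 2^-0.68 = 0.624
gene G: ΔΔCt = (24.18−17.02) − (28.18−17.02) = 7.16 − 11.16 = -4.00; fold change = 2^4.00 = 16.000
gene A: ΔΔCt = (18.58−17.02) − (19.15−17.02) = 1.56 − 2.13 = -0.57; fold change = 2^0.57 = 1.485
gene D: ΔΔCt = (23.60−17.02) − (19.20−17.02) = 6.58 − 2.18 = 4.40; fold change = 2^-4.40 = 0.047
gene D has the largest |ΔΔCt| = 4.40.

0.047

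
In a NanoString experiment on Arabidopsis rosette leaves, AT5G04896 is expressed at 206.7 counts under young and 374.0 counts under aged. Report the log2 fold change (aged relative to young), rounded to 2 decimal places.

Fold change = 374.0 / 206.7 = 1.8094
log2(1.8094) = 0.855

0.86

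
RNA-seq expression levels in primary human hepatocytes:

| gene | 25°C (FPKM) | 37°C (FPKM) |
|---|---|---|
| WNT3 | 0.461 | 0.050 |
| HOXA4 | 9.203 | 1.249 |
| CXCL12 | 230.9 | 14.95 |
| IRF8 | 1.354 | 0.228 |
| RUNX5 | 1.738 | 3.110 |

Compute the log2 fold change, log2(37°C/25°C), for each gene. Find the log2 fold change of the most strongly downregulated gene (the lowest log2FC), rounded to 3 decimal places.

-3.949

log2(0.050/0.461) = -3.205  (WNT3)
log2(1.249/9.203) = -2.881  (HOXA4)
log2(14.95/230.9) = -3.949  (CXCL12)
log2(0.228/1.354) = -2.570  (IRF8)
log2(3.110/1.738) = 0.839  (RUNX5)
CXCL12 is most strongly downregulated.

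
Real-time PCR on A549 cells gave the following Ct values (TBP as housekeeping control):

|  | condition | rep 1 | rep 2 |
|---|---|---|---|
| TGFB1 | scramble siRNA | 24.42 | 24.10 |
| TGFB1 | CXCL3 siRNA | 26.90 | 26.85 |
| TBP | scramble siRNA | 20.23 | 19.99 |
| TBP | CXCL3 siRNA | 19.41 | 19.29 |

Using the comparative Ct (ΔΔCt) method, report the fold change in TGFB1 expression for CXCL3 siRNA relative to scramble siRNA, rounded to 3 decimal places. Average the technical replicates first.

0.096

Mean Ct: TGFB1 scramble siRNA 24.260; TGFB1 CXCL3 siRNA 26.875; TBP scramble siRNA 20.110; TBP CXCL3 siRNA 19.350
ΔCt(scramble siRNA) = 24.260 − 20.110 = 4.150
ΔCt(CXCL3 siRNA) = 26.875 − 19.350 = 7.525
ΔΔCt = 7.525 − 4.150 = 3.375
Fold change = 2^(−3.375) = 0.0964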